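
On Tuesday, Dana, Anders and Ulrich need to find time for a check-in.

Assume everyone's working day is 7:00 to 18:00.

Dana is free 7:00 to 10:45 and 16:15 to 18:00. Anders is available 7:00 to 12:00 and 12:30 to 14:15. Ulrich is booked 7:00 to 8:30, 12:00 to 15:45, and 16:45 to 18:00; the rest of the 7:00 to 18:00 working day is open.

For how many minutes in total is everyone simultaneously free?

Ulrich free within 07:00–18:00: 08:30–12:00, 15:45–16:45.
Dana ∩ Anders: 07:00–10:45.
Dana ∩ Anders ∩ Ulrich: 08:30–10:45.
Total common minutes: 135.

135 minutes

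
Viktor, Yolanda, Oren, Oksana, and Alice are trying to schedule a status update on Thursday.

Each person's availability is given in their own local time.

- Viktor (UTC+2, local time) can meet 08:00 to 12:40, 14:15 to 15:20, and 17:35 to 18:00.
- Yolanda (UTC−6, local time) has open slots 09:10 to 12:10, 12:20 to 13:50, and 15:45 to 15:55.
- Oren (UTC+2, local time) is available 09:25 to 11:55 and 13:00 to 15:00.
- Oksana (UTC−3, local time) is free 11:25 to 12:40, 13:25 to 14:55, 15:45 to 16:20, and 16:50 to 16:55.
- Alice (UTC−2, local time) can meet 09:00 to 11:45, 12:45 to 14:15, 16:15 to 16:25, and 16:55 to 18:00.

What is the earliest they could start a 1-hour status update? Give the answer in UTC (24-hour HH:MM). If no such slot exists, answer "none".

none

Viktor → UTC: 06:00–10:40, 12:15–13:20, 15:35–16:00.
Yolanda → UTC: 15:10–18:10, 18:20–19:50, 21:45–21:55.
Oren → UTC: 07:25–09:55, 11:00–13:00.
Oksana → UTC: 14:25–15:40, 16:25–17:55, 18:45–19:20, 19:50–19:55.
Alice → UTC: 11:00–13:45, 14:45–16:15, 18:15–18:25, 18:55–20:00.
Viktor ∩ Yolanda: 15:35–16:00.
Viktor ∩ Yolanda ∩ Oren: (none).
Viktor ∩ Yolanda ∩ Oren ∩ Oksana: (none).
Viktor ∩ Yolanda ∩ Oren ∩ Oksana ∩ Alice: (none).
Windows ≥ 60 min: (none).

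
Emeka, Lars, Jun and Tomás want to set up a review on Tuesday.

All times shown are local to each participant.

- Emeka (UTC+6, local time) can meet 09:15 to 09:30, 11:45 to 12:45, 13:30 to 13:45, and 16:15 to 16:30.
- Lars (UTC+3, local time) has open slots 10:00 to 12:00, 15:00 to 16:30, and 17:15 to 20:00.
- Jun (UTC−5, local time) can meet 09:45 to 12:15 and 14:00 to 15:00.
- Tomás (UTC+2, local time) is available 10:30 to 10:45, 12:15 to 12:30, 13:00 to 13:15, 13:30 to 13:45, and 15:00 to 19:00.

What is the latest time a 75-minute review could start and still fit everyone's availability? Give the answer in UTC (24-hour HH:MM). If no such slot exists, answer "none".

none

Emeka → UTC: 03:15–03:30, 05:45–06:45, 07:30–07:45, 10:15–10:30.
Lars → UTC: 07:00–09:00, 12:00–13:30, 14:15–17:00.
Jun → UTC: 14:45–17:15, 19:00–20:00.
Tomás → UTC: 08:30–08:45, 10:15–10:30, 11:00–11:15, 11:30–11:45, 13:00–17:00.
Emeka ∩ Lars: 07:30–07:45.
Emeka ∩ Lars ∩ Jun: (none).
Emeka ∩ Lars ∩ Jun ∩ Tomás: (none).
Windows ≥ 75 min: (none).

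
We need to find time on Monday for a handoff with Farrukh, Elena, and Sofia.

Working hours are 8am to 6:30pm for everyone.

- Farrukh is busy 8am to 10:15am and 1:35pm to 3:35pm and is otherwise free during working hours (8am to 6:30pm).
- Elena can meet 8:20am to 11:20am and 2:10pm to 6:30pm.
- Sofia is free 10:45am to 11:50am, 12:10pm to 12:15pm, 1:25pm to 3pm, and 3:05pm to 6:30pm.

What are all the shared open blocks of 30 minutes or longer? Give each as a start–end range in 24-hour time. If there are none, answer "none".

Farrukh free within 08:00–18:30: 10:15–13:35, 15:35–18:30.
Farrukh ∩ Elena: 10:15–11:20, 15:35–18:30.
Farrukh ∩ Elena ∩ Sofia: 10:45–11:20, 15:35–18:30.
Windows ≥ 30 min: 10:45–11:20, 15:35–18:30.

10:45–11:20, 15:35–18:30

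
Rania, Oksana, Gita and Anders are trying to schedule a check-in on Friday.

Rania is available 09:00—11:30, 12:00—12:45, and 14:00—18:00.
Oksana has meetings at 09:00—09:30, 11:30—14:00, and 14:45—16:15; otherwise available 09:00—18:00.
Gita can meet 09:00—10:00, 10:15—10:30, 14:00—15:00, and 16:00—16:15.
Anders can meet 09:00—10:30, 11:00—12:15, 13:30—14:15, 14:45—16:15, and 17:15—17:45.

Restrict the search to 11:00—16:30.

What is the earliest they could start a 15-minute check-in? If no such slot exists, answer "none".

14:00

Oksana free within 09:00–18:00: 09:30–11:30, 14:00–14:45, 16:15–18:00.
Rania ∩ Oksana: 09:30–11:30, 14:00–14:45, 16:15–18:00.
Rania ∩ Oksana ∩ Gita: 09:30–10:00, 10:15–10:30, 14:00–14:45.
Rania ∩ Oksana ∩ Gita ∩ Anders: 09:30–10:00, 10:15–10:30, 14:00–14:15.
Restricted to 11:00–16:30: 14:00–14:15.
Windows ≥ 15 min: 14:00–14:15.
Earliest such window starts at 14:00.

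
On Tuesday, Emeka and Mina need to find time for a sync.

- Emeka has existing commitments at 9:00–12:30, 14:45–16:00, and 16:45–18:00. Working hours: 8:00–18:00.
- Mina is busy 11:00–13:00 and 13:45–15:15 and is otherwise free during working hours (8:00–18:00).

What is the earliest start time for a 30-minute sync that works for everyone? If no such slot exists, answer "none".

08:00

Emeka free within 08:00–18:00: 08:00–09:00, 12:30–14:45, 16:00–16:45.
Mina free within 08:00–18:00: 08:00–11:00, 13:00–13:45, 15:15–18:00.
Emeka ∩ Mina: 08:00–09:00, 13:00–13:45, 16:00–16:45.
Windows ≥ 30 min: 08:00–09:00, 13:00–13:45, 16:00–16:45.
Earliest such window starts at 08:00.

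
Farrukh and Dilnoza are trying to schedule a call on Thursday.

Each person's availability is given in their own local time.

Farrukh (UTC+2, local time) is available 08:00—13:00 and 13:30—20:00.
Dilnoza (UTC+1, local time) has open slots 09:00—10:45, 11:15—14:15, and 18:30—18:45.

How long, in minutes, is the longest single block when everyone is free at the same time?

105 minutes

Farrukh → UTC: 06:00–11:00, 11:30–18:00.
Dilnoza → UTC: 08:00–09:45, 10:15–13:15, 17:30–17:45.
Farrukh ∩ Dilnoza: 08:00–09:45, 10:15–11:00, 11:30–13:15, 17:30–17:45.
Common window lengths: 105, 45, 105, 15 min; longest is 105.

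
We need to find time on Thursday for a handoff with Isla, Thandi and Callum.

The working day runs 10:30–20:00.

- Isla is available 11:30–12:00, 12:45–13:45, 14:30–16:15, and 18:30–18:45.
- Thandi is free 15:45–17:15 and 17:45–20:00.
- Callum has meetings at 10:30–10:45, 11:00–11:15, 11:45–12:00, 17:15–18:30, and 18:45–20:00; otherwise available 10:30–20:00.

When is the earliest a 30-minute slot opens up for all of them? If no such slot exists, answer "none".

15:45

Callum free within 10:30–20:00: 10:45–11:00, 11:15–11:45, 12:00–17:15, 18:30–18:45.
Isla ∩ Thandi: 15:45–16:15, 18:30–18:45.
Isla ∩ Thandi ∩ Callum: 15:45–16:15, 18:30–18:45.
Windows ≥ 30 min: 15:45–16:15.
Earliest such window starts at 15:45.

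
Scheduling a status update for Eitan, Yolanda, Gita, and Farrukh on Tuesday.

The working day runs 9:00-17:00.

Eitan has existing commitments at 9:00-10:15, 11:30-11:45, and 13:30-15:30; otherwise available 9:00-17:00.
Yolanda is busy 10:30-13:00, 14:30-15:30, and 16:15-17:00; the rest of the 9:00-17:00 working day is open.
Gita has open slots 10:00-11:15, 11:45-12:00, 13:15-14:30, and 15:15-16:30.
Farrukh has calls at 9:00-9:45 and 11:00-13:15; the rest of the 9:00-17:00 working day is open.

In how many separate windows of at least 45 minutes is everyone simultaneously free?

1

Eitan free within 09:00–17:00: 10:15–11:30, 11:45–13:30, 15:30–17:00.
Yolanda free within 09:00–17:00: 09:00–10:30, 13:00–14:30, 15:30–16:15.
Farrukh free within 09:00–17:00: 09:45–11:00, 13:15–17:00.
Eitan ∩ Yolanda: 10:15–10:30, 13:00–13:30, 15:30–16:15.
Eitan ∩ Yolanda ∩ Gita: 10:15–10:30, 13:15–13:30, 15:30–16:15.
Eitan ∩ Yolanda ∩ Gita ∩ Farrukh: 10:15–10:30, 13:15–13:30, 15:30–16:15.
Windows ≥ 45 min: 15:30–16:15.
That's 1 window.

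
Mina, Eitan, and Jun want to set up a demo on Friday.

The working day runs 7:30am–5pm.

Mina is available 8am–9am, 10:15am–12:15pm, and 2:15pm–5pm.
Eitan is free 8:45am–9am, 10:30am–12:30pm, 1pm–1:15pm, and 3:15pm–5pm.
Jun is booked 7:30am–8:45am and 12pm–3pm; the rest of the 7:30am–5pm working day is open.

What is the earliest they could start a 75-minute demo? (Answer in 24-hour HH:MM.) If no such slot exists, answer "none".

10:30

Jun free within 07:30–17:00: 08:45–12:00, 15:00–17:00.
Mina ∩ Eitan: 08:45–09:00, 10:30–12:15, 15:15–17:00.
Mina ∩ Eitan ∩ Jun: 08:45–09:00, 10:30–12:00, 15:15–17:00.
Windows ≥ 75 min: 10:30–12:00, 15:15–17:00.
Earliest such window starts at 10:30.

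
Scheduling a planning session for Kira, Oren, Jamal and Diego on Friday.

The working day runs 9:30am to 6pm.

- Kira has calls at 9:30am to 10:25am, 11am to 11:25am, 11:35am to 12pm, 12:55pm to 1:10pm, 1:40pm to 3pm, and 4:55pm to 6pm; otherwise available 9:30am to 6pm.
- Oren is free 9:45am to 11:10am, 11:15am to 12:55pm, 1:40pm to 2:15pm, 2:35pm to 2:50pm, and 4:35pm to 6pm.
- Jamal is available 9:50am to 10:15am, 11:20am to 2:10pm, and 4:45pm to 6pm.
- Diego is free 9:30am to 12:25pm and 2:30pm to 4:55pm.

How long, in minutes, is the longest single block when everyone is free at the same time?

25 minutes

Kira free within 09:30–18:00: 10:25–11:00, 11:25–11:35, 12:00–12:55, 13:10–13:40, 15:00–16:55.
Kira ∩ Oren: 10:25–11:00, 11:25–11:35, 12:00–12:55, 16:35–16:55.
Kira ∩ Oren ∩ Jamal: 11:25–11:35, 12:00–12:55, 16:45–16:55.
Kira ∩ Oren ∩ Jamal ∩ Diego: 11:25–11:35, 12:00–12:25, 16:45–16:55.
Common window lengths: 10, 25, 10 min; longest is 25.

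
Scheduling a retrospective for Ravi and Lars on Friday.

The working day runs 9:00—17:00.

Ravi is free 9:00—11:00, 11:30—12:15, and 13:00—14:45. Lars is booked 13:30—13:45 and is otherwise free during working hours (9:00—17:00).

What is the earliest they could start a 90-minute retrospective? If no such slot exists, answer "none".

Lars free within 09:00–17:00: 09:00–13:30, 13:45–17:00.
Ravi ∩ Lars: 09:00–11:00, 11:30–12:15, 13:00–13:30, 13:45–14:45.
Windows ≥ 90 min: 09:00–11:00.
Earliest such window starts at 09:00.

09:00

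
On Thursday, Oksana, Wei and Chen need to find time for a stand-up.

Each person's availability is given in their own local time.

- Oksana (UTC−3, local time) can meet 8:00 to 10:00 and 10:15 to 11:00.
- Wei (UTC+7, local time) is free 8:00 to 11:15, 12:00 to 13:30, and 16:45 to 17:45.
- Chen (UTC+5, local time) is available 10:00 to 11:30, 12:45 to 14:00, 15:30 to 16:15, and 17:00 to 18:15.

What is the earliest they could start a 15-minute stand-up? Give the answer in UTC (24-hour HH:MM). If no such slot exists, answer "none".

Oksana → UTC: 11:00–13:00, 13:15–14:00.
Wei → UTC: 01:00–04:15, 05:00–06:30, 09:45–10:45.
Chen → UTC: 05:00–06:30, 07:45–09:00, 10:30–11:15, 12:00–13:15.
Oksana ∩ Wei: (none).
Oksana ∩ Wei ∩ Chen: (none).
Windows ≥ 15 min: (none).

none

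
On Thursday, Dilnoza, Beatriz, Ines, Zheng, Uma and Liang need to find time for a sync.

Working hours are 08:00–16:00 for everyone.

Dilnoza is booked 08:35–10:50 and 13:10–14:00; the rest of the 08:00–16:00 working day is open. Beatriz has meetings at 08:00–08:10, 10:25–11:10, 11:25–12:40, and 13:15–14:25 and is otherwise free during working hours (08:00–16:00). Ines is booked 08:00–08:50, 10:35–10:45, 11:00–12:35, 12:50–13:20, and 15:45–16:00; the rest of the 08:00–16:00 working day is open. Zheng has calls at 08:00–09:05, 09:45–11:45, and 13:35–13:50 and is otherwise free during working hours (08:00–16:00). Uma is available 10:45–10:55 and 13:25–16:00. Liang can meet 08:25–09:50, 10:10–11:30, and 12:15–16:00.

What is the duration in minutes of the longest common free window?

80 minutes

Dilnoza free within 08:00–16:00: 08:00–08:35, 10:50–13:10, 14:00–16:00.
Beatriz free within 08:00–16:00: 08:10–10:25, 11:10–11:25, 12:40–13:15, 14:25–16:00.
Ines free within 08:00–16:00: 08:50–10:35, 10:45–11:00, 12:35–12:50, 13:20–15:45.
Zheng free within 08:00–16:00: 09:05–09:45, 11:45–13:35, 13:50–16:00.
Dilnoza ∩ Beatriz: 08:10–08:35, 11:10–11:25, 12:40–13:10, 14:25–16:00.
Dilnoza ∩ Beatriz ∩ Ines: 12:40–12:50, 14:25–15:45.
Dilnoza ∩ Beatriz ∩ Ines ∩ Zheng: 12:40–12:50, 14:25–15:45.
Dilnoza ∩ Beatriz ∩ Ines ∩ Zheng ∩ Uma: 14:25–15:45.
Dilnoza ∩ Beatriz ∩ Ines ∩ Zheng ∩ Uma ∩ Liang: 14:25–15:45.
Single common window of 80 minutes.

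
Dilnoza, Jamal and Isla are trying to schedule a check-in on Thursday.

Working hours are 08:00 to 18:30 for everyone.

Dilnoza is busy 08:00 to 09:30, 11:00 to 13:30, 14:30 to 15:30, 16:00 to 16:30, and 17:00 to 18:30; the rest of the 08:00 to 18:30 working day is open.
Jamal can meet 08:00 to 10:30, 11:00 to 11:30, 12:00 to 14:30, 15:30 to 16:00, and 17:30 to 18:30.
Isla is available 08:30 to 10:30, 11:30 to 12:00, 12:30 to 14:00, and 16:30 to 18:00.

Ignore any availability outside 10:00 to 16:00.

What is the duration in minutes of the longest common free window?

Dilnoza free within 08:00–18:30: 09:30–11:00, 13:30–14:30, 15:30–16:00, 16:30–17:00.
Dilnoza ∩ Jamal: 09:30–10:30, 13:30–14:30, 15:30–16:00.
Dilnoza ∩ Jamal ∩ Isla: 09:30–10:30, 13:30–14:00.
Restricted to 10:00–16:00: 10:00–10:30, 13:30–14:00.
Common window lengths: 30, 30 min; longest is 30.

30 minutes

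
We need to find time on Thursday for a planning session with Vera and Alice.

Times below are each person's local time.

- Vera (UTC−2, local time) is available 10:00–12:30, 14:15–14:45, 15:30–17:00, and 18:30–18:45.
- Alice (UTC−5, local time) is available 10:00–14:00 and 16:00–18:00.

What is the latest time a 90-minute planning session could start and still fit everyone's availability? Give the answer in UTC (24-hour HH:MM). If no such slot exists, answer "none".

17:30

Vera → UTC: 12:00–14:30, 16:15–16:45, 17:30–19:00, 20:30–20:45.
Alice → UTC: 15:00–19:00, 21:00–23:00.
Vera ∩ Alice: 16:15–16:45, 17:30–19:00.
Windows ≥ 90 min: 17:30–19:00.
Latest start in the last window 17:30–19:00 is 19:00 − 90 min = 17:30.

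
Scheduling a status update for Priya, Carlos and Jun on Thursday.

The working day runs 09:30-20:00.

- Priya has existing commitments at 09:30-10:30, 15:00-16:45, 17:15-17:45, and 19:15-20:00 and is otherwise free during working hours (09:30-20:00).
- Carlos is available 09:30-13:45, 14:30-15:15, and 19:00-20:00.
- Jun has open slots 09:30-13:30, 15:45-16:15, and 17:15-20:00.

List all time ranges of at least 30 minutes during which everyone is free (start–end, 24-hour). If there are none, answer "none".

10:30–13:30

Priya free within 09:30–20:00: 10:30–15:00, 16:45–17:15, 17:45–19:15.
Priya ∩ Carlos: 10:30–13:45, 14:30–15:00, 19:00–19:15.
Priya ∩ Carlos ∩ Jun: 10:30–13:30, 19:00–19:15.
Windows ≥ 30 min: 10:30–13:30.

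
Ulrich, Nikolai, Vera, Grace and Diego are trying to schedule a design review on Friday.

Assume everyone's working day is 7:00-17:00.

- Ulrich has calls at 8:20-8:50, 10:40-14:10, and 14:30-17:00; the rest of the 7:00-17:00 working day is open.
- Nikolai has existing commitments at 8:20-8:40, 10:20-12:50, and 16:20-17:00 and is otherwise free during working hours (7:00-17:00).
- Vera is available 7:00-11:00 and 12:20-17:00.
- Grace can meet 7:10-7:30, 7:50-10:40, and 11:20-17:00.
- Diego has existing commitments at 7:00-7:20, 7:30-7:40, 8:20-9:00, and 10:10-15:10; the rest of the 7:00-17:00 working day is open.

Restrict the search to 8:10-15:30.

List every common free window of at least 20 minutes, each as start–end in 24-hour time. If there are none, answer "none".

09:00–10:10

Ulrich free within 07:00–17:00: 07:00–08:20, 08:50–10:40, 14:10–14:30.
Nikolai free within 07:00–17:00: 07:00–08:20, 08:40–10:20, 12:50–16:20.
Diego free within 07:00–17:00: 07:20–07:30, 07:40–08:20, 09:00–10:10, 15:10–17:00.
Ulrich ∩ Nikolai: 07:00–08:20, 08:50–10:20, 14:10–14:30.
Ulrich ∩ Nikolai ∩ Vera: 07:00–08:20, 08:50–10:20, 14:10–14:30.
Ulrich ∩ Nikolai ∩ Vera ∩ Grace: 07:10–07:30, 07:50–08:20, 08:50–10:20, 14:10–14:30.
Ulrich ∩ Nikolai ∩ Vera ∩ Grace ∩ Diego: 07:20–07:30, 07:50–08:20, 09:00–10:10.
Restricted to 08:10–15:30: 08:10–08:20, 09:00–10:10.
Windows ≥ 20 min: 09:00–10:10.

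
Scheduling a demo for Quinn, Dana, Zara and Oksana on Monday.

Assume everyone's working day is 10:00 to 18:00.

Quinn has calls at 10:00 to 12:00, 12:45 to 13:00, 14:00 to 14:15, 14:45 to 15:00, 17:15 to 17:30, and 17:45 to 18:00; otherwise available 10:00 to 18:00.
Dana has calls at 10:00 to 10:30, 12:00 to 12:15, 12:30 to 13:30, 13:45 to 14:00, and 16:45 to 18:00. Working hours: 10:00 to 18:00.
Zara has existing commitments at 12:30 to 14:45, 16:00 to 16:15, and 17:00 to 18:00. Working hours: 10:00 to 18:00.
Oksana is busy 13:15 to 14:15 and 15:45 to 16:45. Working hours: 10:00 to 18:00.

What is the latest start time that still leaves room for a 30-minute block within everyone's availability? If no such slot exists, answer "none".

15:15

Quinn free within 10:00–18:00: 12:00–12:45, 13:00–14:00, 14:15–14:45, 15:00–17:15, 17:30–17:45.
Dana free within 10:00–18:00: 10:30–12:00, 12:15–12:30, 13:30–13:45, 14:00–16:45.
Zara free within 10:00–18:00: 10:00–12:30, 14:45–16:00, 16:15–17:00.
Oksana free within 10:00–18:00: 10:00–13:15, 14:15–15:45, 16:45–18:00.
Quinn ∩ Dana: 12:15–12:30, 13:30–13:45, 14:15–14:45, 15:00–16:45.
Quinn ∩ Dana ∩ Zara: 12:15–12:30, 15:00–16:00, 16:15–16:45.
Quinn ∩ Dana ∩ Zara ∩ Oksana: 12:15–12:30, 15:00–15:45.
Windows ≥ 30 min: 15:00–15:45.
Latest start in the last window 15:00–15:45 is 15:45 − 30 min = 15:15.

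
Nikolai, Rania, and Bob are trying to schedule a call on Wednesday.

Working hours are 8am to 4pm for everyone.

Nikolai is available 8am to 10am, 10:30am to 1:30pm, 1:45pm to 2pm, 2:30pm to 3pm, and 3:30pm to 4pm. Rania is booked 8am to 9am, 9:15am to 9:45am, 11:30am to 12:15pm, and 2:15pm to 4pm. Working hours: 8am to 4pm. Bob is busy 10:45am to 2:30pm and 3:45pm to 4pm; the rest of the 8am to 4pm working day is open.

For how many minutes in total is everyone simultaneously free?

Rania free within 08:00–16:00: 09:00–09:15, 09:45–11:30, 12:15–14:15.
Bob free within 08:00–16:00: 08:00–10:45, 14:30–15:45.
Nikolai ∩ Rania: 09:00–09:15, 09:45–10:00, 10:30–11:30, 12:15–13:30, 13:45–14:00.
Nikolai ∩ Rania ∩ Bob: 09:00–09:15, 09:45–10:00, 10:30–10:45.
Total common minutes: 15 + 15 + 15 = 45.

45 minutes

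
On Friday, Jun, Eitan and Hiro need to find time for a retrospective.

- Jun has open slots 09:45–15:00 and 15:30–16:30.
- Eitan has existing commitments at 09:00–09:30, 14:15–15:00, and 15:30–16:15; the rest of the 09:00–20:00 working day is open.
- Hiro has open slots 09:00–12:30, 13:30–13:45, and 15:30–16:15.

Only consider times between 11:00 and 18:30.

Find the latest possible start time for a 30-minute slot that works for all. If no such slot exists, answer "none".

12:00

Eitan free within 09:00–20:00: 09:30–14:15, 15:00–15:30, 16:15–20:00.
Jun ∩ Eitan: 09:45–14:15, 16:15–16:30.
Jun ∩ Eitan ∩ Hiro: 09:45–12:30, 13:30–13:45.
Restricted to 11:00–18:30: 11:00–12:30, 13:30–13:45.
Windows ≥ 30 min: 11:00–12:30.
Latest start in the last window 11:00–12:30 is 12:30 − 30 min = 12:00.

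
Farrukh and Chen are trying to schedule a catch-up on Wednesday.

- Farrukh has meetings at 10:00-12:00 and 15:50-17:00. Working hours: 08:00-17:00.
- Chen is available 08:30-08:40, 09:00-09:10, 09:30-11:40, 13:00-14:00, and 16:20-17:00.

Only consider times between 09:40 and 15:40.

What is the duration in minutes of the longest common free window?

Farrukh free within 08:00–17:00: 08:00–10:00, 12:00–15:50.
Farrukh ∩ Chen: 08:30–08:40, 09:00–09:10, 09:30–10:00, 13:00–14:00.
Restricted to 09:40–15:40: 09:40–10:00, 13:00–14:00.
Common window lengths: 20, 60 min; longest is 60.

60 minutes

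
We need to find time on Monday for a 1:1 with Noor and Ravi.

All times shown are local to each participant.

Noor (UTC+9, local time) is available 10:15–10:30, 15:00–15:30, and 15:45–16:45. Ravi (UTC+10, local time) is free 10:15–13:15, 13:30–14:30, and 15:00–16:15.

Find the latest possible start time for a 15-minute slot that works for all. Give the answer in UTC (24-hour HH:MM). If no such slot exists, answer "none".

Noor → UTC: 01:15–01:30, 06:00–06:30, 06:45–07:45.
Ravi → UTC: 00:15–03:15, 03:30–04:30, 05:00–06:15.
Noor ∩ Ravi: 01:15–01:30, 06:00–06:15.
Windows ≥ 15 min: 01:15–01:30, 06:00–06:15.
Latest start in the last window 06:00–06:15 is 06:15 − 15 min = 06:00.

06:00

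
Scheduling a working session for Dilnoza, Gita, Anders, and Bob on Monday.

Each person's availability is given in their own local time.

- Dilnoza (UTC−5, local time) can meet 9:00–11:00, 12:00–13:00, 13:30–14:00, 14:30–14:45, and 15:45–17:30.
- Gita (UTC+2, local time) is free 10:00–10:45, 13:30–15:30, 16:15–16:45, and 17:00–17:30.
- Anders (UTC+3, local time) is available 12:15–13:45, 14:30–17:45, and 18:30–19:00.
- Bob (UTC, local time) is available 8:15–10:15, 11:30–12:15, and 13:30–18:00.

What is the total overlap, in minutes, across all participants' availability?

30 minutes

Dilnoza → UTC: 14:00–16:00, 17:00–18:00, 18:30–19:00, 19:30–19:45, 20:45–22:30.
Gita → UTC: 08:00–08:45, 11:30–13:30, 14:15–14:45, 15:00–15:30.
Anders → UTC: 09:15–10:45, 11:30–14:45, 15:30–16:00.
Bob → UTC: 08:15–10:15, 11:30–12:15, 13:30–18:00.
Dilnoza ∩ Gita: 14:15–14:45, 15:00–15:30.
Dilnoza ∩ Gita ∩ Anders: 14:15–14:45.
Dilnoza ∩ Gita ∩ Anders ∩ Bob: 14:15–14:45.
Total common minutes: 30.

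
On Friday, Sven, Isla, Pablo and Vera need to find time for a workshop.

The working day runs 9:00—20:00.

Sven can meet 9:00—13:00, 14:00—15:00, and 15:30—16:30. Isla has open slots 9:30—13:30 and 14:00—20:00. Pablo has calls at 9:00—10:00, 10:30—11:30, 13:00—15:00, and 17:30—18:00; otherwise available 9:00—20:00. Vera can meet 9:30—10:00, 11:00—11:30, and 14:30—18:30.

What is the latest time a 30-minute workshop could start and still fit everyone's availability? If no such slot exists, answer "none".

16:00

Pablo free within 09:00–20:00: 10:00–10:30, 11:30–13:00, 15:00–17:30, 18:00–20:00.
Sven ∩ Isla: 09:30–13:00, 14:00–15:00, 15:30–16:30.
Sven ∩ Isla ∩ Pablo: 10:00–10:30, 11:30–13:00, 15:30–16:30.
Sven ∩ Isla ∩ Pablo ∩ Vera: 15:30–16:30.
Windows ≥ 30 min: 15:30–16:30.
Latest start in the last window 15:30–16:30 is 16:30 − 30 min = 16:00.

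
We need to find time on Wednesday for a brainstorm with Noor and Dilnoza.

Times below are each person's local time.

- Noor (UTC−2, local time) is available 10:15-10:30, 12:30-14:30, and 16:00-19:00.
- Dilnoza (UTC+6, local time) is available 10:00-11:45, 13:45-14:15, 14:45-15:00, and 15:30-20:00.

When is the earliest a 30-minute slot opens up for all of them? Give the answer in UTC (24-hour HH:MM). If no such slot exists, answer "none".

Noor → UTC: 12:15–12:30, 14:30–16:30, 18:00–21:00.
Dilnoza → UTC: 04:00–05:45, 07:45–08:15, 08:45–09:00, 09:30–14:00.
Noor ∩ Dilnoza: 12:15–12:30.
Windows ≥ 30 min: (none).

none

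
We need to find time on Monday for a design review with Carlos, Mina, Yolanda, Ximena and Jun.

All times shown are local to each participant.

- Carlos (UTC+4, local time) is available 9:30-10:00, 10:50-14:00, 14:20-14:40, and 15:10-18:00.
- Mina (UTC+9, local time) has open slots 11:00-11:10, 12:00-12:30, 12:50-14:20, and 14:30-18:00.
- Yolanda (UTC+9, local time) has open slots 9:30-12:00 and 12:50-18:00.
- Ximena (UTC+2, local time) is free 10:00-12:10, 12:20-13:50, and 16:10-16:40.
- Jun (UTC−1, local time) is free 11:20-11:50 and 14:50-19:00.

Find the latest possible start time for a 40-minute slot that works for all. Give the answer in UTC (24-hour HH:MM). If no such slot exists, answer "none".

none

Carlos → UTC: 05:30–06:00, 06:50–10:00, 10:20–10:40, 11:10–14:00.
Mina → UTC: 02:00–02:10, 03:00–03:30, 03:50–05:20, 05:30–09:00.
Yolanda → UTC: 00:30–03:00, 03:50–09:00.
Ximena → UTC: 08:00–10:10, 10:20–11:50, 14:10–14:40.
Jun → UTC: 12:20–12:50, 15:50–20:00.
Carlos ∩ Mina: 05:30–06:00, 06:50–09:00.
Carlos ∩ Mina ∩ Yolanda: 05:30–06:00, 06:50–09:00.
Carlos ∩ Mina ∩ Yolanda ∩ Ximena: 08:00–09:00.
Carlos ∩ Mina ∩ Yolanda ∩ Ximena ∩ Jun: (none).
Windows ≥ 40 min: (none).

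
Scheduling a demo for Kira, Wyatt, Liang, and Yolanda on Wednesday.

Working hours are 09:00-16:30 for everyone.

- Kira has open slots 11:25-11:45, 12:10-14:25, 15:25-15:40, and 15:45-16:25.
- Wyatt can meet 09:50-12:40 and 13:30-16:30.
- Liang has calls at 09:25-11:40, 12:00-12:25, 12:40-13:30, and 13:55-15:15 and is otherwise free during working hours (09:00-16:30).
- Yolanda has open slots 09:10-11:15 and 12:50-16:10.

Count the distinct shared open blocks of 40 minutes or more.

0

Liang free within 09:00–16:30: 09:00–09:25, 11:40–12:00, 12:25–12:40, 13:30–13:55, 15:15–16:30.
Kira ∩ Wyatt: 11:25–11:45, 12:10–12:40, 13:30–14:25, 15:25–15:40, 15:45–16:25.
Kira ∩ Wyatt ∩ Liang: 11:40–11:45, 12:25–12:40, 13:30–13:55, 15:25–15:40, 15:45–16:25.
Kira ∩ Wyatt ∩ Liang ∩ Yolanda: 13:30–13:55, 15:25–15:40, 15:45–16:10.
Windows ≥ 40 min: (none).
That's 0 windows.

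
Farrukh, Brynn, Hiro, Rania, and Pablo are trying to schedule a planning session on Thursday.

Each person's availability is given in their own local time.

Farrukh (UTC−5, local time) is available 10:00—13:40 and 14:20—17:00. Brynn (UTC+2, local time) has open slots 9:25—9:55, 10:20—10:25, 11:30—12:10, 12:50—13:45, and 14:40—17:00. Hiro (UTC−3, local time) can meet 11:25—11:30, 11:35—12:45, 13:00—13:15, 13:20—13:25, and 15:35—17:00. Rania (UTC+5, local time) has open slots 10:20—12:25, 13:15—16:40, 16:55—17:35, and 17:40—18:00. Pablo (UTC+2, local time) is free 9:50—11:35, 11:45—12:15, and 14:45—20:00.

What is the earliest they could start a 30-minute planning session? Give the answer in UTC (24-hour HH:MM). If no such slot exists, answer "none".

Farrukh → UTC: 15:00–18:40, 19:20–22:00.
Brynn → UTC: 07:25–07:55, 08:20–08:25, 09:30–10:10, 10:50–11:45, 12:40–15:00.
Hiro → UTC: 14:25–14:30, 14:35–15:45, 16:00–16:15, 16:20–16:25, 18:35–20:00.
Rania → UTC: 05:20–07:25, 08:15–11:40, 11:55–12:35, 12:40–13:00.
Pablo → UTC: 07:50–09:35, 09:45–10:15, 12:45–18:00.
Farrukh ∩ Brynn: (none).
Farrukh ∩ Brynn ∩ Hiro: (none).
Farrukh ∩ Brynn ∩ Hiro ∩ Rania: (none).
Farrukh ∩ Brynn ∩ Hiro ∩ Rania ∩ Pablo: (none).
Windows ≥ 30 min: (none).

none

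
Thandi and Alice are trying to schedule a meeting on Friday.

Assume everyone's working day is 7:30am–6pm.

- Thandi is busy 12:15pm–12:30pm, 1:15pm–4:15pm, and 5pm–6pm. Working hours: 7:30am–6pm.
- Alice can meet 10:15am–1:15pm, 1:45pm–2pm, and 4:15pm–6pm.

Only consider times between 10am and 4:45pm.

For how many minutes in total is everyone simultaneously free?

195 minutes

Thandi free within 07:30–18:00: 07:30–12:15, 12:30–13:15, 16:15–17:00.
Thandi ∩ Alice: 10:15–12:15, 12:30–13:15, 16:15–17:00.
Restricted to 10:00–16:45: 10:15–12:15, 12:30–13:15, 16:15–16:45.
Total common minutes: 120 + 45 + 30 = 195.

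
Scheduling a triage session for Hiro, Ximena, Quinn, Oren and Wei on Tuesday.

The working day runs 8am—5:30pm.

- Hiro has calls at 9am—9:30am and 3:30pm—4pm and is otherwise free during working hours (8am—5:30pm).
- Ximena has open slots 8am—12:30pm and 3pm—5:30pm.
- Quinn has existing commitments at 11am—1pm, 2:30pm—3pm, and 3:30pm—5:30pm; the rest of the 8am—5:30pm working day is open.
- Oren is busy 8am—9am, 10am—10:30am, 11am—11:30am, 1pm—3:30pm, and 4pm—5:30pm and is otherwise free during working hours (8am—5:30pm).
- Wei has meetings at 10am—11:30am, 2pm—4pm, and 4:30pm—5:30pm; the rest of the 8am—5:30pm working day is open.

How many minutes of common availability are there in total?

Hiro free within 08:00–17:30: 08:00–09:00, 09:30–15:30, 16:00–17:30.
Quinn free within 08:00–17:30: 08:00–11:00, 13:00–14:30, 15:00–15:30.
Oren free within 08:00–17:30: 09:00–10:00, 10:30–11:00, 11:30–13:00, 15:30–16:00.
Wei free within 08:00–17:30: 08:00–10:00, 11:30–14:00, 16:00–16:30.
Hiro ∩ Ximena: 08:00–09:00, 09:30–12:30, 15:00–15:30, 16:00–17:30.
Hiro ∩ Ximena ∩ Quinn: 08:00–09:00, 09:30–11:00, 15:00–15:30.
Hiro ∩ Ximena ∩ Quinn ∩ Oren: 09:30–10:00, 10:30–11:00.
Hiro ∩ Ximena ∩ Quinn ∩ Oren ∩ Wei: 09:30–10:00.
Total common minutes: 30.

30 minutes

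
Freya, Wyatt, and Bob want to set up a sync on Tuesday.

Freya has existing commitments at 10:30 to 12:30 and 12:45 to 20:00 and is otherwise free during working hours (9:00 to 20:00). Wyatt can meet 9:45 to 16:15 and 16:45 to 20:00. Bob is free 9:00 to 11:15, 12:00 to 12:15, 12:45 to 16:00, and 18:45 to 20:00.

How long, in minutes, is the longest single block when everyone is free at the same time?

45 minutes

Freya free within 09:00–20:00: 09:00–10:30, 12:30–12:45.
Freya ∩ Wyatt: 09:45–10:30, 12:30–12:45.
Freya ∩ Wyatt ∩ Bob: 09:45–10:30.
Single common window of 45 minutes.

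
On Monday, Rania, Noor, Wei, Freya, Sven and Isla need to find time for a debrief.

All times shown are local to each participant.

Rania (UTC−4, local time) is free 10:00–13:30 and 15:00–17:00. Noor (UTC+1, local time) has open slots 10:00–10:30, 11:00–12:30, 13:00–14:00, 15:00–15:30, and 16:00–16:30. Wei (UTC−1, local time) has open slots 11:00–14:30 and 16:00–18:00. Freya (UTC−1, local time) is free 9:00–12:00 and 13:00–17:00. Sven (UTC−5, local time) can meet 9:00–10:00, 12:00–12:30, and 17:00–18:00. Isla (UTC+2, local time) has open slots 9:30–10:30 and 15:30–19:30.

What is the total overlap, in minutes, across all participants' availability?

Rania → UTC: 14:00–17:30, 19:00–21:00.
Noor → UTC: 09:00–09:30, 10:00–11:30, 12:00–13:00, 14:00–14:30, 15:00–15:30.
Wei → UTC: 12:00–15:30, 17:00–19:00.
Freya → UTC: 10:00–13:00, 14:00–18:00.
Sven → UTC: 14:00–15:00, 17:00–17:30, 22:00–23:00.
Isla → UTC: 07:30–08:30, 13:30–17:30.
Rania ∩ Noor: 14:00–14:30, 15:00–15:30.
Rania ∩ Noor ∩ Wei: 14:00–14:30, 15:00–15:30.
Rania ∩ Noor ∩ Wei ∩ Freya: 14:00–14:30, 15:00–15:30.
Rania ∩ Noor ∩ Wei ∩ Freya ∩ Sven: 14:00–14:30.
Rania ∩ Noor ∩ Wei ∩ Freya ∩ Sven ∩ Isla: 14:00–14:30.
Total common minutes: 30.

30 minutes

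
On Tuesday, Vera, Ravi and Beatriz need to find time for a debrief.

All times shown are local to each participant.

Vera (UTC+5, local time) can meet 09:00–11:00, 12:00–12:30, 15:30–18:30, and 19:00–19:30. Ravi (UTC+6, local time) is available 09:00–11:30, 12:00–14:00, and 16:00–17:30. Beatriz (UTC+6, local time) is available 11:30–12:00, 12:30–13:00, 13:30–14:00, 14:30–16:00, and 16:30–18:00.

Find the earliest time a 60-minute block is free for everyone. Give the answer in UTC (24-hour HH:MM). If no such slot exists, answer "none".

10:30

Vera → UTC: 04:00–06:00, 07:00–07:30, 10:30–13:30, 14:00–14:30.
Ravi → UTC: 03:00–05:30, 06:00–08:00, 10:00–11:30.
Beatriz → UTC: 05:30–06:00, 06:30–07:00, 07:30–08:00, 08:30–10:00, 10:30–12:00.
Vera ∩ Ravi: 04:00–05:30, 07:00–07:30, 10:30–11:30.
Vera ∩ Ravi ∩ Beatriz: 10:30–11:30.
Windows ≥ 60 min: 10:30–11:30.
Earliest such window starts at 10:30.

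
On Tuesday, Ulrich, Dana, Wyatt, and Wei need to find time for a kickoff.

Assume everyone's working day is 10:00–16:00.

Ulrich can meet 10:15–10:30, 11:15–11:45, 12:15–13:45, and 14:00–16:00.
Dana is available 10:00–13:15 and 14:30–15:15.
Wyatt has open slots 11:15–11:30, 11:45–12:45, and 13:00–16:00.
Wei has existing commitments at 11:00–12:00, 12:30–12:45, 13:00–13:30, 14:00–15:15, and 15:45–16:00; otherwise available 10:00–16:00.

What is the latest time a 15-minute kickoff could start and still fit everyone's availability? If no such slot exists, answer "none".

Wei free within 10:00–16:00: 10:00–11:00, 12:00–12:30, 12:45–13:00, 13:30–14:00, 15:15–15:45.
Ulrich ∩ Dana: 10:15–10:30, 11:15–11:45, 12:15–13:15, 14:30–15:15.
Ulrich ∩ Dana ∩ Wyatt: 11:15–11:30, 12:15–12:45, 13:00–13:15, 14:30–15:15.
Ulrich ∩ Dana ∩ Wyatt ∩ Wei: 12:15–12:30.
Windows ≥ 15 min: 12:15–12:30.
Latest start in the last window 12:15–12:30 is 12:30 − 15 min = 12:15.

12:15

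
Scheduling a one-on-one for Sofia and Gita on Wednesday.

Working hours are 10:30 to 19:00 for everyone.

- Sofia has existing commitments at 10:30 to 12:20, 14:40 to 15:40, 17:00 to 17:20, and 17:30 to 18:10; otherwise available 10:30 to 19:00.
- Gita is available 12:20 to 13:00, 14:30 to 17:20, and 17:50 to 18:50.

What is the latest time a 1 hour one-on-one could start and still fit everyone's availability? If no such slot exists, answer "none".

Sofia free within 10:30–19:00: 12:20–14:40, 15:40–17:00, 17:20–17:30, 18:10–19:00.
Sofia ∩ Gita: 12:20–13:00, 14:30–14:40, 15:40–17:00, 18:10–18:50.
Windows ≥ 60 min: 15:40–17:00.
Latest start in the last window 15:40–17:00 is 17:00 − 60 min = 16:00.

16:00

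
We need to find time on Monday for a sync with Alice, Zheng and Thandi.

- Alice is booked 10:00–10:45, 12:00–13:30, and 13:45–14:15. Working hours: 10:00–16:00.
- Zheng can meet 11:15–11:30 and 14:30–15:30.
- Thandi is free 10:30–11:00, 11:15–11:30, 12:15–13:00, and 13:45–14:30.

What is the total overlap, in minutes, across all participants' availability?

Alice free within 10:00–16:00: 10:45–12:00, 13:30–13:45, 14:15–16:00.
Alice ∩ Zheng: 11:15–11:30, 14:30–15:30.
Alice ∩ Zheng ∩ Thandi: 11:15–11:30.
Total common minutes: 15.

15 minutes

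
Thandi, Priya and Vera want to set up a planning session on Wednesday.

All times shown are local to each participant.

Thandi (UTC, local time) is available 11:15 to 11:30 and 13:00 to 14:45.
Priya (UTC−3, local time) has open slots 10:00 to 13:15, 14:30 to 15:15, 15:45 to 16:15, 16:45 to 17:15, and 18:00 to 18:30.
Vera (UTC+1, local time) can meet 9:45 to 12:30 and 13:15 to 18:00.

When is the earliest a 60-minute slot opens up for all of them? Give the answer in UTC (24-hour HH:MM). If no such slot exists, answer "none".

13:00

Thandi → UTC: 11:15–11:30, 13:00–14:45.
Priya → UTC: 13:00–16:15, 17:30–18:15, 18:45–19:15, 19:45–20:15, 21:00–21:30.
Vera → UTC: 08:45–11:30, 12:15–17:00.
Thandi ∩ Priya: 13:00–14:45.
Thandi ∩ Priya ∩ Vera: 13:00–14:45.
Windows ≥ 60 min: 13:00–14:45.
Earliest such window starts at 13:00.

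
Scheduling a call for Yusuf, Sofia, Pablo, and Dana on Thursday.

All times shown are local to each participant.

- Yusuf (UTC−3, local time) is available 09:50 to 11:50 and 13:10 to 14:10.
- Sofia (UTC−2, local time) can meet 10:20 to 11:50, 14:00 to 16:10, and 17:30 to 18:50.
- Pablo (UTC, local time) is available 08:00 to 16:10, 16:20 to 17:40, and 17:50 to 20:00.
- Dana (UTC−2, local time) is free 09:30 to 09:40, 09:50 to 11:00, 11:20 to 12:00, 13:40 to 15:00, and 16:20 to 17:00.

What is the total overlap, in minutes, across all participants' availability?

80 minutes

Yusuf → UTC: 12:50–14:50, 16:10–17:10.
Sofia → UTC: 12:20–13:50, 16:00–18:10, 19:30–20:50.
Pablo → UTC: 08:00–16:10, 16:20–17:40, 17:50–20:00.
Dana → UTC: 11:30–11:40, 11:50–13:00, 13:20–14:00, 15:40–17:00, 18:20–19:00.
Yusuf ∩ Sofia: 12:50–13:50, 16:10–17:10.
Yusuf ∩ Sofia ∩ Pablo: 12:50–13:50, 16:20–17:10.
Yusuf ∩ Sofia ∩ Pablo ∩ Dana: 12:50–13:00, 13:20–13:50, 16:20–17:00.
Total common minutes: 10 + 30 + 40 = 80.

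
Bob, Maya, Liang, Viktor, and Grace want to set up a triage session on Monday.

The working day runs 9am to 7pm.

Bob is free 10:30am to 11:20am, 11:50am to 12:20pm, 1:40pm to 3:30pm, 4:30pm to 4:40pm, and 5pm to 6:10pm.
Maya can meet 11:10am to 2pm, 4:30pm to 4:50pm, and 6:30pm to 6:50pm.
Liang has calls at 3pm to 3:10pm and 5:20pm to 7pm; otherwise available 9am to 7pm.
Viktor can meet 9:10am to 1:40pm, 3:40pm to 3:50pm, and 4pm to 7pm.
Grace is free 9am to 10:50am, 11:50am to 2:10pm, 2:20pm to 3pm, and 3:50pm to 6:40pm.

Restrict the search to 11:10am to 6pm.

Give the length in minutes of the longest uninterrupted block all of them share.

30 minutes

Liang free within 09:00–19:00: 09:00–15:00, 15:10–17:20.
Bob ∩ Maya: 11:10–11:20, 11:50–12:20, 13:40–14:00, 16:30–16:40.
Bob ∩ Maya ∩ Liang: 11:10–11:20, 11:50–12:20, 13:40–14:00, 16:30–16:40.
Bob ∩ Maya ∩ Liang ∩ Viktor: 11:10–11:20, 11:50–12:20, 16:30–16:40.
Bob ∩ Maya ∩ Liang ∩ Viktor ∩ Grace: 11:50–12:20, 16:30–16:40.
Restricted to 11:10–18:00: 11:50–12:20, 16:30–16:40.
Common window lengths: 30, 10 min; longest is 30.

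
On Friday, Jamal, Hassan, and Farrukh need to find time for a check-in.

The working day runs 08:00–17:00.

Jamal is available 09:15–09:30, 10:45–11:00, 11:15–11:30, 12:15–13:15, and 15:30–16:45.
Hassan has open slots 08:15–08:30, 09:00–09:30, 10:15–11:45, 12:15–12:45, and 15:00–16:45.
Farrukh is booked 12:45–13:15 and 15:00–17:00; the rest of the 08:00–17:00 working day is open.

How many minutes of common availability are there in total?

75 minutes

Farrukh free within 08:00–17:00: 08:00–12:45, 13:15–15:00.
Jamal ∩ Hassan: 09:15–09:30, 10:45–11:00, 11:15–11:30, 12:15–12:45, 15:30–16:45.
Jamal ∩ Hassan ∩ Farrukh: 09:15–09:30, 10:45–11:00, 11:15–11:30, 12:15–12:45.
Total common minutes: 15 + 15 + 15 + 30 = 75.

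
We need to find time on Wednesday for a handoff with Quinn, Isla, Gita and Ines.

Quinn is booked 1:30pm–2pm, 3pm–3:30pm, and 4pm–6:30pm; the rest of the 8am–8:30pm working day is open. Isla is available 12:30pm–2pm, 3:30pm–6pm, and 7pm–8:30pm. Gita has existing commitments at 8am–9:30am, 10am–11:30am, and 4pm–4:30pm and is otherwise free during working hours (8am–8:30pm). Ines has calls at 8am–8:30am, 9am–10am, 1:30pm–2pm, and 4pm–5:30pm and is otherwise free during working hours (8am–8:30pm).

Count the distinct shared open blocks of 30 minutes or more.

3

Quinn free within 08:00–20:30: 08:00–13:30, 14:00–15:00, 15:30–16:00, 18:30–20:30.
Gita free within 08:00–20:30: 09:30–10:00, 11:30–16:00, 16:30–20:30.
Ines free within 08:00–20:30: 08:30–09:00, 10:00–13:30, 14:00–16:00, 17:30–20:30.
Quinn ∩ Isla: 12:30–13:30, 15:30–16:00, 19:00–20:30.
Quinn ∩ Isla ∩ Gita: 12:30–13:30, 15:30–16:00, 19:00–20:30.
Quinn ∩ Isla ∩ Gita ∩ Ines: 12:30–13:30, 15:30–16:00, 19:00–20:30.
Windows ≥ 30 min: 12:30–13:30, 15:30–16:00, 19:00–20:30.
That's 3 windows.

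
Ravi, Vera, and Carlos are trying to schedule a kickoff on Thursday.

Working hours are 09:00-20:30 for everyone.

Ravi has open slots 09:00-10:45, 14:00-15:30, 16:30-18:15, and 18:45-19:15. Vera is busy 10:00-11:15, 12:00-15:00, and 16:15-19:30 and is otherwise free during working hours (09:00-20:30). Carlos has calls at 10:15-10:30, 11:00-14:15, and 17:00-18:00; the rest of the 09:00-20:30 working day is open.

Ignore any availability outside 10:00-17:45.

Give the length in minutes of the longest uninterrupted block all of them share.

Vera free within 09:00–20:30: 09:00–10:00, 11:15–12:00, 15:00–16:15, 19:30–20:30.
Carlos free within 09:00–20:30: 09:00–10:15, 10:30–11:00, 14:15–17:00, 18:00–20:30.
Ravi ∩ Vera: 09:00–10:00, 15:00–15:30.
Ravi ∩ Vera ∩ Carlos: 09:00–10:00, 15:00–15:30.
Restricted to 10:00–17:45: 15:00–15:30.
Single common window of 30 minutes.

30 minutes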